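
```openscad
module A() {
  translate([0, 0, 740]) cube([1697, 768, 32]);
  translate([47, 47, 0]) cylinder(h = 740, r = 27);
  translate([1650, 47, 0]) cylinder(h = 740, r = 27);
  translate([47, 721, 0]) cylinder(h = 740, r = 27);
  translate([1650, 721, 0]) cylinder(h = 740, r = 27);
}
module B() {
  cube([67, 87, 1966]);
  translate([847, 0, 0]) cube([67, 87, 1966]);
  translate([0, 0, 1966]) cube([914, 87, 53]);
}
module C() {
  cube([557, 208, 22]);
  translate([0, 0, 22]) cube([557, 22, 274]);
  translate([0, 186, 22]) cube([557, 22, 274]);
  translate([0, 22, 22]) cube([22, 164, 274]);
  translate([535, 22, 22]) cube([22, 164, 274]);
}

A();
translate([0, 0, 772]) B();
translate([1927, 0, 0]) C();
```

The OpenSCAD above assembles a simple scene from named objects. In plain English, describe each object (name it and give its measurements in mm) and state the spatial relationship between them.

A is a table: top 1697 mm (x) × 768 mm (y), 32 mm thick, upper face at z = 772 mm, on four round legs of 54 mm diameter, each leg's bounding box inset 20 mm from the nearest pair of top edges, running from z = 0 to the bottom of the top.

B is a rectangular door frame: two vertical jambs of 67×87 mm section, 1966 mm tall, with a clear opening 780 mm wide between their inner faces. A header 53 mm tall and 87 mm deep lies on top of the jambs and spans the full outside width.

C is an open storage box with external size 557×208×296 mm and wall thickness 22 mm (the base is also 22 mm thick). The base covers the whole footprint; the four walls stand on the base, with the y-facing walls full-width and the x-facing walls fitting between their inner faces.

The door frame is on top of the table. The open box is on the floor beside the table on its +x side.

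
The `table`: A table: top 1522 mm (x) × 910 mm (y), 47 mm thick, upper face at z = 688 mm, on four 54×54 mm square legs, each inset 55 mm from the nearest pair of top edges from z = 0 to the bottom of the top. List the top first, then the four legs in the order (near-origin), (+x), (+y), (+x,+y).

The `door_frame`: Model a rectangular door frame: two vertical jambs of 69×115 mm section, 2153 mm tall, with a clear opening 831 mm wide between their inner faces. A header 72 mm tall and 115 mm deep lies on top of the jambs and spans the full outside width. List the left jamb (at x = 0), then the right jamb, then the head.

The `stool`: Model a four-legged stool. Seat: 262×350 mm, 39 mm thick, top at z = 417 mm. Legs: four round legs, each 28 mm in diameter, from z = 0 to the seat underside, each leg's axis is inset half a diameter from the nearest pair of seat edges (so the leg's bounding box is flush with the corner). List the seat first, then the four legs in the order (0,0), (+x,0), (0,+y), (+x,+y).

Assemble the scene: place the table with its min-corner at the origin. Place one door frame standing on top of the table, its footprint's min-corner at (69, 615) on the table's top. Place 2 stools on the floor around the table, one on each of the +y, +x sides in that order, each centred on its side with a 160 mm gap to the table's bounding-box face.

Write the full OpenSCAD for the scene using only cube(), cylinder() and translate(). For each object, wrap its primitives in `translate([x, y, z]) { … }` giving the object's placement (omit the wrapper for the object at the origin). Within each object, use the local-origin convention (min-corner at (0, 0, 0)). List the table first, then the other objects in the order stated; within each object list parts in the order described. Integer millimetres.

translate([0, 0, 641]) cube([1522, 910, 47]);
translate([55, 55, 0]) cube([54, 54, 641]);
translate([1413, 55, 0]) cube([54, 54, 641]);
translate([55, 801, 0]) cube([54, 54, 641]);
translate([1413, 801, 0]) cube([54, 54, 641]);
translate([69, 615, 688]) {
  cube([69, 115, 2153]);
  translate([900, 0, 0]) cube([69, 115, 2153]);
  translate([0, 0, 2153]) cube([969, 115, 72]);
}
translate([630, 1070, 0]) {
  translate([0, 0, 378]) cube([262, 350, 39]);
  translate([14, 14, 0]) cylinder(h = 378, r = 14);
  translate([248, 14, 0]) cylinder(h = 378, r = 14);
  translate([14, 336, 0]) cylinder(h = 378, r = 14);
  translate([248, 336, 0]) cylinder(h = 378, r = 14);
}
translate([1682, 280, 0]) {
  translate([0, 0, 378]) cube([262, 350, 39]);
  translate([14, 14, 0]) cylinder(h = 378, r = 14);
  translate([248, 14, 0]) cylinder(h = 378, r = 14);
  translate([14, 336, 0]) cylinder(h = 378, r = 14);
  translate([248, 336, 0]) cylinder(h = 378, r = 14);
}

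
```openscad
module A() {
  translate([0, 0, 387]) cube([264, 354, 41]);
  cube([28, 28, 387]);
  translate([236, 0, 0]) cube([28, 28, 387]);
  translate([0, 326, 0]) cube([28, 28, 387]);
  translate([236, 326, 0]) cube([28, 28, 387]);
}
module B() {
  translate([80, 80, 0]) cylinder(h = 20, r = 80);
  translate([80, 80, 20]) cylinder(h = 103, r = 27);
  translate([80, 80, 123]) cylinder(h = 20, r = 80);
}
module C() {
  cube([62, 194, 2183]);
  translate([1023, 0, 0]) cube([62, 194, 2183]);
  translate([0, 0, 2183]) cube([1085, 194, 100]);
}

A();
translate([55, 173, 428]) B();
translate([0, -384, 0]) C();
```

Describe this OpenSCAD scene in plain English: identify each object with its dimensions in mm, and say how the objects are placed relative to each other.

A is a simple wooden stool: a rectangular seat 264 mm (x) by 354 mm (y), 41 mm thick, top face at z = 428 mm, on four square legs, each 28×28 mm in cross-section. The legs rest on z = 0, each flush with a corner of the seat.

B is a spool: two coaxial disc flanges of radius 80 mm and thickness 20 mm, joined by a core cylinder of radius 27 mm and height 103 mm. The lower flange rests on z = 0 and the three cylinders share a vertical axis.

C is a rectangular door frame: two vertical jambs of 62×194 mm section, 2183 mm tall, with a clear opening 961 mm wide between their inner faces. A header 100 mm tall and 194 mm deep lies on top of the jambs and spans the full outside width.

The spool is on top of the stool. The door frame is on the floor beside the stool on its −y side.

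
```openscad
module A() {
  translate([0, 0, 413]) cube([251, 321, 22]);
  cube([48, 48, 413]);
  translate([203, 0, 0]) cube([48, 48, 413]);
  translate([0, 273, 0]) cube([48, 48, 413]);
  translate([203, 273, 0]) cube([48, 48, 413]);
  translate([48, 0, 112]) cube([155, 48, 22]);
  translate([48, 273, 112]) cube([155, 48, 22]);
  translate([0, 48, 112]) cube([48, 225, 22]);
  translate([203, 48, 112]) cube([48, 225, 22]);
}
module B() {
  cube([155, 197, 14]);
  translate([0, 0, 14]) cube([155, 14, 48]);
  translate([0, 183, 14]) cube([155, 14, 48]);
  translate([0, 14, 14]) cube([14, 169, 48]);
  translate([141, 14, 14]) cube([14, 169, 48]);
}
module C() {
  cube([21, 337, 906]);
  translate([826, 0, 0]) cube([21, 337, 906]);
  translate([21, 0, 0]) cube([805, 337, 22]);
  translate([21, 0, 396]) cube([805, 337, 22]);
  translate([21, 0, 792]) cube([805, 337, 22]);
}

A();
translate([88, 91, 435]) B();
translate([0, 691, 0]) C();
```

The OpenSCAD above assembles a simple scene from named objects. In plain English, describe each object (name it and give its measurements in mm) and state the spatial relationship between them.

A is a four-legged stool. The seat is 251×321 mm, 22 mm thick, top at z = 435 mm. It stands on four square legs, each 48×48 mm in cross-section, from z = 0 to the seat underside, each flush with a corner of the seat. Four stretchers, 48 mm wide and 22 mm tall, connect adjacent legs with their undersides at z = 112 mm, each running between the inner faces of the legs it joins and aligned with the legs' outer faces on the other axis.

B is an open-topped rectangular box: outside dimensions 155×197×62 mm, with a uniform wall and base thickness of 14 mm. The base is a full 155×197 slab on the floor; four walls sit on top of the base. The front and back walls (the −y and +y sides) span the full width; the two side walls fit between them.

C is an open bookshelf. Two side panels, each 21 mm thick, 337 mm deep and 906 mm tall, stand 847 mm apart (outside-to-outside). Between them sit 3 shelves, each 22 mm thick and 337 mm deep, spanning the full gap between the sides. The bottom shelf rests on the floor (its underside at z = 0) and the clear gap between one shelf's top and the next shelf's underside is 374 mm.

The open box is on top of the stool. The bookshelf is on the floor beside the stool on its +y side.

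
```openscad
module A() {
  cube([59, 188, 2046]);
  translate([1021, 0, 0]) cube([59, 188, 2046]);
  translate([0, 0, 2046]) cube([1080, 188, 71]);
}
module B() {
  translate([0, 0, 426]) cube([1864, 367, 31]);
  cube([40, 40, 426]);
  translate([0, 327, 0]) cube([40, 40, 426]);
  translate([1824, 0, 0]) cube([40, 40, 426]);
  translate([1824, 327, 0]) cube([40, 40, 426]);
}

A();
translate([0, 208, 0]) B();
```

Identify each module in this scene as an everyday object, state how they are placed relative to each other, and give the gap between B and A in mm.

The bench's nearest face is 20 mm from the door frame's +y face.

A is a door frame. B is a bench. The bench is on the floor beside the door frame on its +y side. The gap between the bench and the door frame is 20 mm.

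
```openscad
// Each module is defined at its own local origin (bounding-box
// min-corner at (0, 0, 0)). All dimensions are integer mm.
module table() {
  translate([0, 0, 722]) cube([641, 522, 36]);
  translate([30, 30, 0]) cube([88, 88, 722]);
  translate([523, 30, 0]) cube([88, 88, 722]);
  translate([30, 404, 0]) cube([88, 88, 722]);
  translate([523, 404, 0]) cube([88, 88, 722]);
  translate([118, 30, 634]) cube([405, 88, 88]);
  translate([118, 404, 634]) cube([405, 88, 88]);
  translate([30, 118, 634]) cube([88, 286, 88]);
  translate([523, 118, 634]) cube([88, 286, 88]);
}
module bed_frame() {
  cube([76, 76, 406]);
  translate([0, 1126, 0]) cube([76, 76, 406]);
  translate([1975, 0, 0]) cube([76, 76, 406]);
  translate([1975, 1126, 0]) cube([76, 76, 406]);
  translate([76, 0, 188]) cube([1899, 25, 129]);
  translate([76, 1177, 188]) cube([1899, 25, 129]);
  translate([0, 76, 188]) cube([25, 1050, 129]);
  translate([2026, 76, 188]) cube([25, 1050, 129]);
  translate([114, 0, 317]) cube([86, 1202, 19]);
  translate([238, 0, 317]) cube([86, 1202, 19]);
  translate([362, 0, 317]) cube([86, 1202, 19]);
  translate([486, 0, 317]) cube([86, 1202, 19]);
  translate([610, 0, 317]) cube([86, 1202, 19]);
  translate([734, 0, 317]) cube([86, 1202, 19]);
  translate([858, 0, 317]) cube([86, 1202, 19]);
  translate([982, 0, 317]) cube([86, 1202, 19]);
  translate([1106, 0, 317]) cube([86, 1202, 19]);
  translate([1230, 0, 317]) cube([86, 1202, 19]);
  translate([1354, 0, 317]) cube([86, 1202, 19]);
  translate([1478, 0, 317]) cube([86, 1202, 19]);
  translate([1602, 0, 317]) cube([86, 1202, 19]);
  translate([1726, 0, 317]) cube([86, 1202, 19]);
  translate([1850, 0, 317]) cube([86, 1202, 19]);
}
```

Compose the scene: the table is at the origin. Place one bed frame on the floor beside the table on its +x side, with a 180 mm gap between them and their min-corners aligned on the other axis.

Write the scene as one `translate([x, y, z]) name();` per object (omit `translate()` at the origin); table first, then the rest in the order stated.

table();
translate([821, 0, 0]) bed_frame();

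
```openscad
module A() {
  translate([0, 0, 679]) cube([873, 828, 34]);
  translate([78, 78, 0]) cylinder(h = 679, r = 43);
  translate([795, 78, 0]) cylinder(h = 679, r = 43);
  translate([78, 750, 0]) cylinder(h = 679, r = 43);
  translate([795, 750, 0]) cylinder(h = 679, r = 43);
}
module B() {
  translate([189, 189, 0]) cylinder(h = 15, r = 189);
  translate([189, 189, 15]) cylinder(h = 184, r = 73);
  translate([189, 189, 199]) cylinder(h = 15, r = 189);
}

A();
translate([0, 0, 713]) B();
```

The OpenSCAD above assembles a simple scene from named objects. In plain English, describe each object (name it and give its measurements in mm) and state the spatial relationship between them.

A is a table with a 873×828 mm rectangular top, 34 mm thick, top surface at z = 713 mm, supported by four round legs of 86 mm diameter, each leg's bounding box inset 35 mm from the nearest pair of top edges, running from the floor.

B is a spool: two coaxial disc flanges of radius 189 mm and thickness 15 mm, joined by a core cylinder of radius 73 mm and height 184 mm. The lower flange rests on z = 0 and the three cylinders share a vertical axis.

The spool is on top of the table.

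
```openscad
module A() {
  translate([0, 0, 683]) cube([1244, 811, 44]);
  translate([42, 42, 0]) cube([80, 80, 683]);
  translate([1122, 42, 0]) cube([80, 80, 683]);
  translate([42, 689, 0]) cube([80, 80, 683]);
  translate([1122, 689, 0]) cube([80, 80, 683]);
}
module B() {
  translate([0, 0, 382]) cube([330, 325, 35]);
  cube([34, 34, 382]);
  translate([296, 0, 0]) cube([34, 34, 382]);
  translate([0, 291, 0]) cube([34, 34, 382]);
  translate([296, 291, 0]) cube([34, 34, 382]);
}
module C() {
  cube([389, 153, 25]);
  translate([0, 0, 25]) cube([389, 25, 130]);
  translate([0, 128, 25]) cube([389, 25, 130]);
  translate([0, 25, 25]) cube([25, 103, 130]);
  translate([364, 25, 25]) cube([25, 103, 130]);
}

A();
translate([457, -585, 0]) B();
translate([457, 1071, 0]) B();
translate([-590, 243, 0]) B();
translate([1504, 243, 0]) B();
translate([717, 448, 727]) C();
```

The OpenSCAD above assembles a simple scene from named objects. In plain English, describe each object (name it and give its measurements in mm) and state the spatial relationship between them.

A is a rectangular dining table. The top is 1244×811×44 mm with its upper surface at z = 727 mm. It stands on four 80×80 mm square legs, each inset 42 mm from the nearest pair of top edges, running from the floor to the underside of the top.

B is a four-legged stool. The seat is 330×325 mm, 35 mm thick, top at z = 417 mm. It stands on four square legs, each 34×34 mm in cross-section, from z = 0 to the seat underside, each flush with a corner of the seat.

C is an open-topped rectangular box: outside dimensions 389×153×155 mm, with a uniform wall and base thickness of 25 mm. The base is a full 389×153 slab on the floor; four walls sit on top of the base. The front and back walls (the −y and +y sides) span the full width; the two side walls fit between them.

Four stools sit around the table at the −y, +y, −x, +x sides. The open box is on top of the table.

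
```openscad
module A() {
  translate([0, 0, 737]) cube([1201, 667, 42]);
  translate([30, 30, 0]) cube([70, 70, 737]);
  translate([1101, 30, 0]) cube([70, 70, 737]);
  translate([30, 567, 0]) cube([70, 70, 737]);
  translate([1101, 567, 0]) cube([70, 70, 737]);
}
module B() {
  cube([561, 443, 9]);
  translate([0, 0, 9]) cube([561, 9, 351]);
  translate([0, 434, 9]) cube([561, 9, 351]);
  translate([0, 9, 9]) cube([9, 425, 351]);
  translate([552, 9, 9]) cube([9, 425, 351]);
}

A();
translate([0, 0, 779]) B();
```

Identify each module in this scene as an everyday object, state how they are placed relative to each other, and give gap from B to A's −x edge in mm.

The open box's min-x is at 0; the table's min-x is 0; gap = 0 mm.

A is a table. B is an open box. The open box is on top of the table. The gap from the open box to the table's −x edge is 0 mm.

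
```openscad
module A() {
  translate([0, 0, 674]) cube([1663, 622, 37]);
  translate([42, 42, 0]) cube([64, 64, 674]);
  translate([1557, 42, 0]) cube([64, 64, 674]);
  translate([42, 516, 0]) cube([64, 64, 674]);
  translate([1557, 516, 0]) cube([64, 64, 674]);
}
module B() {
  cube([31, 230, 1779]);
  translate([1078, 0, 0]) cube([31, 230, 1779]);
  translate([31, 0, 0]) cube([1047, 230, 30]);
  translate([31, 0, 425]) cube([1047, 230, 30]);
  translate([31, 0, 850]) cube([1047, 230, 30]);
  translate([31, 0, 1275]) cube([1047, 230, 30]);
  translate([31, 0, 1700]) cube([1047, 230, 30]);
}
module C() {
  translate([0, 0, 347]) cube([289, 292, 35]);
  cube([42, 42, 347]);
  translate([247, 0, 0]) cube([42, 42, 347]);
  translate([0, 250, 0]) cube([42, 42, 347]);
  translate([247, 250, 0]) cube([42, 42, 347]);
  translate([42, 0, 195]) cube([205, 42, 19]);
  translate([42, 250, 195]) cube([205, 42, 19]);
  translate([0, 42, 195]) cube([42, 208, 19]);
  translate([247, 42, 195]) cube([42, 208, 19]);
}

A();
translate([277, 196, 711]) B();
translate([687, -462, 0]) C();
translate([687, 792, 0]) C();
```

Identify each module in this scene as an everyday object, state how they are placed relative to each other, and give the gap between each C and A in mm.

Each stool's nearest face is 170 mm from the table's bounding box.

A is a table. B is a bookshelf. C is a stool. The bookshelf is on top of the table, centred. Two stools sit around the table at the −y, +y sides. The gap between each stool and the table is 170 mm.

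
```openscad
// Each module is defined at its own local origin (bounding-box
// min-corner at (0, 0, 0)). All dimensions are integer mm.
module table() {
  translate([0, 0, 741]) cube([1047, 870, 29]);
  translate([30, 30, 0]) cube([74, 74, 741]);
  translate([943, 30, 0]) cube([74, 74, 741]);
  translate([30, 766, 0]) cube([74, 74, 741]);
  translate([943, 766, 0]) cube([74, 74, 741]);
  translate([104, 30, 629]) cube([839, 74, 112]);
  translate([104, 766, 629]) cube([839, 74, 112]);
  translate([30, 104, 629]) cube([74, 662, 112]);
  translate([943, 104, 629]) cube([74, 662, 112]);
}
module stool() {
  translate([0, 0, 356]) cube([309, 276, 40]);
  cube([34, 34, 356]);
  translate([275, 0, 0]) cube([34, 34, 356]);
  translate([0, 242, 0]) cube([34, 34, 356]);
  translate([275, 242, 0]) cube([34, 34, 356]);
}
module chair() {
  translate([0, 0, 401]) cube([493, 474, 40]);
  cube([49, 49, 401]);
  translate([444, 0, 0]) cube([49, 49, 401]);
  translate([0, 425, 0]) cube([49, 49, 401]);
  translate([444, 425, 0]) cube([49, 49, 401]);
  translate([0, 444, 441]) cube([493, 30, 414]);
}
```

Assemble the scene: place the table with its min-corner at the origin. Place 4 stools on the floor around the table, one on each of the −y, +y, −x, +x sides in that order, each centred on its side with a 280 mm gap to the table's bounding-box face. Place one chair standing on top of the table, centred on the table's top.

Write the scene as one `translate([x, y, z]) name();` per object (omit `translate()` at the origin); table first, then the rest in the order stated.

table();
translate([369, -556, 0]) stool();
translate([369, 1150, 0]) stool();
translate([-589, 297, 0]) stool();
translate([1327, 297, 0]) stool();
translate([277, 198, 770]) chair();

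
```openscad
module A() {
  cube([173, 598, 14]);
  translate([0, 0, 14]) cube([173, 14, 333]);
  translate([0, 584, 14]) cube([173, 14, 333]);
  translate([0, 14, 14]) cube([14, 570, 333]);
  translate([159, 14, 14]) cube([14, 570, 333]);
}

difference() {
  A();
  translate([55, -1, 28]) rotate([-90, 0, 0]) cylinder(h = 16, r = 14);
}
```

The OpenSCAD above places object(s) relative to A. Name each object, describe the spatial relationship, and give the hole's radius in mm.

A is an open box. The open box has a circular hole through its front wall. The hole's radius is 14 mm.

The subtracted cylinder has r = 14 mm.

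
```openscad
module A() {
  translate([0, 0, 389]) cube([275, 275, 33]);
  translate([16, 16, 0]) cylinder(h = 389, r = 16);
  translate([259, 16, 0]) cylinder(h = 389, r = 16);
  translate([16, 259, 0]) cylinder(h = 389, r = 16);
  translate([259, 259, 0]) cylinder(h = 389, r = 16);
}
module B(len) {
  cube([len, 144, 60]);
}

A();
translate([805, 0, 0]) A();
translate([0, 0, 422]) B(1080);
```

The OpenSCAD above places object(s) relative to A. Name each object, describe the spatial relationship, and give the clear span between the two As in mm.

Second stool starts at x = 805; first ends at x = 275; clear span = 805 − 275 = 530 mm.

A is a stool. B is a beam. A beam spans the tops of two stools. The clear span between the two stools is 530 mm.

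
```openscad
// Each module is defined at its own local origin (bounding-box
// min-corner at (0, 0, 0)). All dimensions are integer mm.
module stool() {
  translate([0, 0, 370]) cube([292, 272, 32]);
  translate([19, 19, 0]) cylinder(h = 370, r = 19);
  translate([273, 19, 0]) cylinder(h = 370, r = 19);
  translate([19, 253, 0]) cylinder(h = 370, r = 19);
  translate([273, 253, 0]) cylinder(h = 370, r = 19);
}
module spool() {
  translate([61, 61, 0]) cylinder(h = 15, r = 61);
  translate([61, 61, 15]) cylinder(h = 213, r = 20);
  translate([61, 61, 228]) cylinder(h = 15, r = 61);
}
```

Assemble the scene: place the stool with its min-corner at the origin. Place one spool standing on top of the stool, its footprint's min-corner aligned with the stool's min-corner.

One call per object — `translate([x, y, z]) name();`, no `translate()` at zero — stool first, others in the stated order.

stool();
translate([0, 0, 402]) spool();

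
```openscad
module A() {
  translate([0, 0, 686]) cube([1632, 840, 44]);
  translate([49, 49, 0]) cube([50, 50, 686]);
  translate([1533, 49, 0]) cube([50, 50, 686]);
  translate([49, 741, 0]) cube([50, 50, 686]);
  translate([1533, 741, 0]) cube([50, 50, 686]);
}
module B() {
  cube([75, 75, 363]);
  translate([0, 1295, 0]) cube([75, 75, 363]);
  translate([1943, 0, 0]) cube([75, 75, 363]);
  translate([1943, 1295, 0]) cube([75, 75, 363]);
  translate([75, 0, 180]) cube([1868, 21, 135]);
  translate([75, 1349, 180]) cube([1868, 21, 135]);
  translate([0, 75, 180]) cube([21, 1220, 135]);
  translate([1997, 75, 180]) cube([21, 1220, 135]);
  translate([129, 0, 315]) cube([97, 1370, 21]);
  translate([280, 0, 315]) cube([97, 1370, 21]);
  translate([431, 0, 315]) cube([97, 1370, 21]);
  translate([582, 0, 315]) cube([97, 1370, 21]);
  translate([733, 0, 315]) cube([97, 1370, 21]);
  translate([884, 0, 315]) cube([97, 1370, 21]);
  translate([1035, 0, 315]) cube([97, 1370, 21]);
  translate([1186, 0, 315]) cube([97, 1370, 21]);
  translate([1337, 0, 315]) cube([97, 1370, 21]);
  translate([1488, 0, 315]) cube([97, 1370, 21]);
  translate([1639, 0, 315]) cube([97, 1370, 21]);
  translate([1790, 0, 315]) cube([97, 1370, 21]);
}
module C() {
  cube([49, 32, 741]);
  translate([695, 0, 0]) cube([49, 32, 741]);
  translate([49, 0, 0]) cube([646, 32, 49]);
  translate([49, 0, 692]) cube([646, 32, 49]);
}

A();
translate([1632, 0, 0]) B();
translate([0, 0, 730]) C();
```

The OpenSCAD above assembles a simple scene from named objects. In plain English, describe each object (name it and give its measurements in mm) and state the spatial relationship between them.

A is a table: top 1632 mm (x) × 840 mm (y), 44 mm thick, upper face at z = 730 mm, on four 50×50 mm square legs, each inset 49 mm from the nearest pair of top edges, running from z = 0 to the bottom of the top.

B is a bed frame 2018 mm long (x) by 1370 mm wide (y). Four 75×75 mm corner posts, 363 mm tall, at the corners of the footprint. Four rails of 21 mm thickness and 135 mm height run between adjacent posts with their undersides at z = 180 mm, their outer faces flush with the outside of the frame (the two x-running rails run between the posts' inner faces; the two y-running rails run between the posts' inner faces). 12 slats, each 97 mm wide (x) and 21 mm thick, lie across the top of the two x-running rails, running the full 1370 mm width of the frame in y; the slats are evenly spaced along x between the inner faces of the end posts with equal gaps (rounded down to the nearest mm) at the −x end and between each pair — any rounding remainder accumulates at the +x end.

C is a picture frame with a 646×643 mm rectangular opening (x by z) and a uniform 49 mm border on every side. Frame depth is 32 mm along y. It is built from two vertical stiles running the full outside height and two horizontal rails spanning the gap between the stiles.

The bed frame is against the table's +x side, with their −y faces flush. The picture frame is on top of the table.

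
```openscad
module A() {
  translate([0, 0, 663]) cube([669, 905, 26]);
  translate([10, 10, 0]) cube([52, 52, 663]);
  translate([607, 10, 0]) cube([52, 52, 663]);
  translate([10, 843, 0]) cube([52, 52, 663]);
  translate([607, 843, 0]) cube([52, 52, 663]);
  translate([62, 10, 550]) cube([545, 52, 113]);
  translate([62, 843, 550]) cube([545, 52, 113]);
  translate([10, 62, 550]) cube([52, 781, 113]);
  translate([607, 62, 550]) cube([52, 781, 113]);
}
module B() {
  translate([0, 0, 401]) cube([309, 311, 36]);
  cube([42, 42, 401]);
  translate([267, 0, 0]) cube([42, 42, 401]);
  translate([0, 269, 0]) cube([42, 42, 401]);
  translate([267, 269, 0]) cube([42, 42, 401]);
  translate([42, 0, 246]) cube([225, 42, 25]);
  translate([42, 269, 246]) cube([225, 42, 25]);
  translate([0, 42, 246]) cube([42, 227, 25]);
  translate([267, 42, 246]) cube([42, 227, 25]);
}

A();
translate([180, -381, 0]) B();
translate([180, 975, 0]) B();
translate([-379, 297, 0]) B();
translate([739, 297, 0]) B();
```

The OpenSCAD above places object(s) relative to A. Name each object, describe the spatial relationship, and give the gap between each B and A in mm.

A is a table. B is a stool. Four stools sit around the table at the −y, +y, −x, +x sides. The gap between each stool and the table is 70 mm.

Each stool's nearest face is 70 mm from the table's bounding box.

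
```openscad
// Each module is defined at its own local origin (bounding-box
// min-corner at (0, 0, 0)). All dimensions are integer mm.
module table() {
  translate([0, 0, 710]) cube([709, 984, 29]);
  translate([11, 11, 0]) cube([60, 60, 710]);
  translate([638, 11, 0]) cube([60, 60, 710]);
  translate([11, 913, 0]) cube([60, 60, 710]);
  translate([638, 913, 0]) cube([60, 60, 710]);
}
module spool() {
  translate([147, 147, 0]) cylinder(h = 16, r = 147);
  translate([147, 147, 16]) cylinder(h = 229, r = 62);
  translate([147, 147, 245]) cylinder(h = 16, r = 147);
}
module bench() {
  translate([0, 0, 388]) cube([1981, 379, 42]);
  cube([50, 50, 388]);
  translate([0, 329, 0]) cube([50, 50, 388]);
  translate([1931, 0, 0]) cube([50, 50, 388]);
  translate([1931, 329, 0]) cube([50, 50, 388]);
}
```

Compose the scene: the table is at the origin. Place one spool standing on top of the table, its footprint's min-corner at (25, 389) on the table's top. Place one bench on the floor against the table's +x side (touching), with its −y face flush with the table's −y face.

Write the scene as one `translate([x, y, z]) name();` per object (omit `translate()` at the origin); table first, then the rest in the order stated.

table();
translate([25, 389, 739]) spool();
translate([709, 0, 0]) bench();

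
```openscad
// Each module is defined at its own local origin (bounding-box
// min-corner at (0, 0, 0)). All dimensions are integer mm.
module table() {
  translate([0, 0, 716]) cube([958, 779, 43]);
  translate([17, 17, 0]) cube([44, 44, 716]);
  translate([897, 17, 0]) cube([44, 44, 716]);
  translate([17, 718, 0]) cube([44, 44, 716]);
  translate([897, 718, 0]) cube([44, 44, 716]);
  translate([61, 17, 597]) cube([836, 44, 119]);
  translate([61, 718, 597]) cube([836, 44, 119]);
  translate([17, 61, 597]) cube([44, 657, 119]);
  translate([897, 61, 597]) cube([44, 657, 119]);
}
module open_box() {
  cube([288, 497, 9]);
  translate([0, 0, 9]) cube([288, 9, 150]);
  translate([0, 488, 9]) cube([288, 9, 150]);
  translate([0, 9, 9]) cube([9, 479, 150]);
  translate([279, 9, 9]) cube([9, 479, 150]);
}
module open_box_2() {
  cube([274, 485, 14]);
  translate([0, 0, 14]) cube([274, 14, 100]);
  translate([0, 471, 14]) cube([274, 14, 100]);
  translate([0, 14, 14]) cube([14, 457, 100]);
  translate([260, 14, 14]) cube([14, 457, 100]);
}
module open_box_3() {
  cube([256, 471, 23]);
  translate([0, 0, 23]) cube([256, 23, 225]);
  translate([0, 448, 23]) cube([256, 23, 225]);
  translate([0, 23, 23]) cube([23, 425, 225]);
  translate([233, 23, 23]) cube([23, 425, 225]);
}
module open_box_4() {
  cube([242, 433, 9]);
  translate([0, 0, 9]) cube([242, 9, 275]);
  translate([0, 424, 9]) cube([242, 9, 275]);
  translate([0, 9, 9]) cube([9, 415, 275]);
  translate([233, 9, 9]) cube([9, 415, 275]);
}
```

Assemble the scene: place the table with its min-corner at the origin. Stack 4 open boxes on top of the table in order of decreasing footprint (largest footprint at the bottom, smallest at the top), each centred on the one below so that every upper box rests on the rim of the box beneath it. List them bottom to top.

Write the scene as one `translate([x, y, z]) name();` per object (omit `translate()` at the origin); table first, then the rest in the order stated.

table();
translate([335, 141, 759]) open_box();
translate([342, 147, 918]) open_box_2();
translate([351, 154, 1032]) open_box_3();
translate([358, 173, 1280]) open_box_4();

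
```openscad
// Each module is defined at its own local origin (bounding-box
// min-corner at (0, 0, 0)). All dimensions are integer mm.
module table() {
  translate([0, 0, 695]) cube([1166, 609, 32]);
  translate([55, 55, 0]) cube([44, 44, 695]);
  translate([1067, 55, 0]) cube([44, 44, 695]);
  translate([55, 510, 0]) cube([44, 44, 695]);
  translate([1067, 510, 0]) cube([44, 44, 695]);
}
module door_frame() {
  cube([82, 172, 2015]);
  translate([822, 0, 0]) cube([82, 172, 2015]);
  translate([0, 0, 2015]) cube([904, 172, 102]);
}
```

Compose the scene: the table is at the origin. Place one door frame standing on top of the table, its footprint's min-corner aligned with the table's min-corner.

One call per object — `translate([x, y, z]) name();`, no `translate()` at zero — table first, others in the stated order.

table();
translate([0, 0, 727]) door_frame();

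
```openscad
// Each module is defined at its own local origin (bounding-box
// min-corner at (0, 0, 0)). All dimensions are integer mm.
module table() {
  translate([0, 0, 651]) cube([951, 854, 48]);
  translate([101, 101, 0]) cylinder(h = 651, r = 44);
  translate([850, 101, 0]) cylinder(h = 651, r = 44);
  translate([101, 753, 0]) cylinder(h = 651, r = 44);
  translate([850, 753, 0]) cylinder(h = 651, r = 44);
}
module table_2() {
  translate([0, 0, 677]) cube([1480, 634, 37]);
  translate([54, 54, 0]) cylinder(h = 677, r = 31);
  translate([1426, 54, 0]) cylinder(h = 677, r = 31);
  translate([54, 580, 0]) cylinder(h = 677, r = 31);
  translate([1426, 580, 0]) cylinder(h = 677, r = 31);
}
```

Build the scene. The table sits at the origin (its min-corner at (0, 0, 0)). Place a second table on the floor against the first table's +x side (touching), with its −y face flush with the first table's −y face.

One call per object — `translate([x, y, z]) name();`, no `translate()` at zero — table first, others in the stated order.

table();
translate([951, 0, 0]) table_2();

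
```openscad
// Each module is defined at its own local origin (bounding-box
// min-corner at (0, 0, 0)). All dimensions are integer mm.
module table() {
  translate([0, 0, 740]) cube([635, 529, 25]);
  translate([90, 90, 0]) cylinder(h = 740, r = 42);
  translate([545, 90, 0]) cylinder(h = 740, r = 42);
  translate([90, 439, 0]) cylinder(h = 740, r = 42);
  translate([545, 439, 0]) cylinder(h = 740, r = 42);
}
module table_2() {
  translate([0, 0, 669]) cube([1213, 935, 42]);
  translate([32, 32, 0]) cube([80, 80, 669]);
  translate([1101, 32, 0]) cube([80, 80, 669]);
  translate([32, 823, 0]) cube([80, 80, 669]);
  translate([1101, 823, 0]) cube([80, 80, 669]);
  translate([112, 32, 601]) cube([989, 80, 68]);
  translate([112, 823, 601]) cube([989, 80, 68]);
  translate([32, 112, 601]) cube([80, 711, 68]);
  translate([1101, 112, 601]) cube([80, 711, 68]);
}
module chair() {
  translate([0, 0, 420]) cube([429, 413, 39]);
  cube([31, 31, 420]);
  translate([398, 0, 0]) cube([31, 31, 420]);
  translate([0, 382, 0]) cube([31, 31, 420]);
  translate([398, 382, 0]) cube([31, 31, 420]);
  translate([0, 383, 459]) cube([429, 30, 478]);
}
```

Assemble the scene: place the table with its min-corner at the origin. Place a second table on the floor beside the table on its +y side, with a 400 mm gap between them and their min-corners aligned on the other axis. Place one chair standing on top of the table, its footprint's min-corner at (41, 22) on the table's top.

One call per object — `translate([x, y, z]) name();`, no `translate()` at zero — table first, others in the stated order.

table();
translate([0, 929, 0]) table_2();
translate([41, 22, 765]) chair();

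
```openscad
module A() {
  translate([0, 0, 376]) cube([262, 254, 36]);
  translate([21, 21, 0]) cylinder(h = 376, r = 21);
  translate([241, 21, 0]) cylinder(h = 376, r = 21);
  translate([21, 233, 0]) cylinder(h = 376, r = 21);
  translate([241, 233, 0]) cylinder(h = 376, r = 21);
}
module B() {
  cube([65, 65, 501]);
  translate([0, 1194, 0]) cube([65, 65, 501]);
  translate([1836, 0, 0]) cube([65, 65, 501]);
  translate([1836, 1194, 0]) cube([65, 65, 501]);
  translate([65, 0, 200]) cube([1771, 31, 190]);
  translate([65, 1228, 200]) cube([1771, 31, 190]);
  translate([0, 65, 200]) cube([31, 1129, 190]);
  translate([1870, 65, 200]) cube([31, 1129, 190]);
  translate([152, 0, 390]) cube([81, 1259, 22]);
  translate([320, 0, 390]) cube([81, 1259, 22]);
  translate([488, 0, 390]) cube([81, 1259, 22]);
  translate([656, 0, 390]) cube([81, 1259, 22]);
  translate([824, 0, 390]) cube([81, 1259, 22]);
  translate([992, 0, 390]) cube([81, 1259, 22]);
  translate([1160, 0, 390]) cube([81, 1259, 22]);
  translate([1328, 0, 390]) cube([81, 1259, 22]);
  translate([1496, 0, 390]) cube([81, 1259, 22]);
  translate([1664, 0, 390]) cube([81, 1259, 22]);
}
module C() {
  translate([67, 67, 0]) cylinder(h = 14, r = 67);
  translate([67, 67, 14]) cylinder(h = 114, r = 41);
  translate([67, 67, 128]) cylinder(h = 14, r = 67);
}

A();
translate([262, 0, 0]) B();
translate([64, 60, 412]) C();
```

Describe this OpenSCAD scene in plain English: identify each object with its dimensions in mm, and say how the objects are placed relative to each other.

A is a four-legged stool. The seat is a 262×254×36 mm slab whose top surface is at z = 412 mm; four round legs, each 42 mm in diameter, run from the floor (z = 0) to the underside of the seat, each leg's axis is inset half a diameter from the nearest pair of seat edges (so the leg's bounding box is flush with the corner).

B is a bed frame 1901 mm long (x) by 1259 mm wide (y). Four 65×65 mm corner posts, 501 mm tall, at the corners of the footprint. Four rails of 31 mm thickness and 190 mm height run between adjacent posts with their undersides at z = 200 mm, their outer faces flush with the outside of the frame (the two x-running rails run between the posts' inner faces; the two y-running rails run between the posts' inner faces). 10 slats, each 81 mm wide (x) and 22 mm thick, lie across the top of the two x-running rails, running the full 1259 mm width of the frame in y; the slats are evenly spaced along x between the inner faces of the end posts with equal gaps (rounded down to the nearest mm) at the −x end and between each pair — any rounding remainder accumulates at the +x end.

C is a spool: two coaxial disc flanges of radius 67 mm and thickness 14 mm, joined by a core cylinder of radius 41 mm and height 114 mm. The lower flange rests on z = 0 and the three cylinders share a vertical axis.

The bed frame is against the stool's +x side, with their −y faces flush. The spool is on top of the stool, centred.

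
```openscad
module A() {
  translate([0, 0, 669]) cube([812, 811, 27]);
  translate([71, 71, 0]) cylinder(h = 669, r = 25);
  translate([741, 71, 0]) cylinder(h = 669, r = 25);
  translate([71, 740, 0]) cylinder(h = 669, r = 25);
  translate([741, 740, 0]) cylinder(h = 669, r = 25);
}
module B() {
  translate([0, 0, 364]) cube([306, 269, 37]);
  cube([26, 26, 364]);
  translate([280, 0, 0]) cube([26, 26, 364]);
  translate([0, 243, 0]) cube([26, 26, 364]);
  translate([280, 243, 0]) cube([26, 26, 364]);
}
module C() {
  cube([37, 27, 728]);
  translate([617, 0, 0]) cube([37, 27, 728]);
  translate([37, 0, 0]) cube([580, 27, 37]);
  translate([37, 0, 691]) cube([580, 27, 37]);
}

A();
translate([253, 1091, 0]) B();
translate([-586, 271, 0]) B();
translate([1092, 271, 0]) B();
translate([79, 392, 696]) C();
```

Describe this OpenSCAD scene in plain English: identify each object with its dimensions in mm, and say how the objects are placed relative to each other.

A is a table: top 812 mm (x) × 811 mm (y), 27 mm thick, upper face at z = 696 mm, on four round legs of 50 mm diameter, each leg's bounding box inset 46 mm from the nearest pair of top edges, running from z = 0 to the bottom of the top.

B is a simple wooden stool: a rectangular seat 306 mm (x) by 269 mm (y), 37 mm thick, top face at z = 401 mm, on four square legs, each 26×26 mm in cross-section. The legs rest on z = 0, each flush with a corner of the seat.

C is a picture frame with a 580×654 mm rectangular opening (x by z) and a uniform 37 mm border on every side. Frame depth is 27 mm along y. It is built from two vertical stiles running the full outside height and two horizontal rails spanning the gap between the stiles.

Three stools sit around the table at the +y, −x, +x sides. The picture frame is on top of the table, centred.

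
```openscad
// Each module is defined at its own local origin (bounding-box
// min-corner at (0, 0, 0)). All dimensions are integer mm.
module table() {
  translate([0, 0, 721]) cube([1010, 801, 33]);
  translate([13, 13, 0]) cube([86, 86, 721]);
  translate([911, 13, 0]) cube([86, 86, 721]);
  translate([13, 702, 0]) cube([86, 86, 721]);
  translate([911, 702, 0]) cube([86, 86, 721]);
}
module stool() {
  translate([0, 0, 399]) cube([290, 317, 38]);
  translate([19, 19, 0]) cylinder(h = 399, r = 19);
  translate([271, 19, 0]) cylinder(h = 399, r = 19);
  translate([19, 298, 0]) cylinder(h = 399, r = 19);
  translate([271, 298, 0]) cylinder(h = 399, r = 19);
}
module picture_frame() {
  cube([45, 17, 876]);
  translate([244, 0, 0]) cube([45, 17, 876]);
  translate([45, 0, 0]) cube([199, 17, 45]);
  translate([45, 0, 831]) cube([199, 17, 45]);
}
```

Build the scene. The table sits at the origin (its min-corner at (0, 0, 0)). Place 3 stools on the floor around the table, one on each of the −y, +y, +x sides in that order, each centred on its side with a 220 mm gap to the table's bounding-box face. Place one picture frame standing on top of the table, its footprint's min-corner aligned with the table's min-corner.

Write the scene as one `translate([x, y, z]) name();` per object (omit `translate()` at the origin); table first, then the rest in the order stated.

table();
translate([360, -537, 0]) stool();
translate([360, 1021, 0]) stool();
translate([1230, 242, 0]) stool();
translate([0, 0, 754]) picture_frame();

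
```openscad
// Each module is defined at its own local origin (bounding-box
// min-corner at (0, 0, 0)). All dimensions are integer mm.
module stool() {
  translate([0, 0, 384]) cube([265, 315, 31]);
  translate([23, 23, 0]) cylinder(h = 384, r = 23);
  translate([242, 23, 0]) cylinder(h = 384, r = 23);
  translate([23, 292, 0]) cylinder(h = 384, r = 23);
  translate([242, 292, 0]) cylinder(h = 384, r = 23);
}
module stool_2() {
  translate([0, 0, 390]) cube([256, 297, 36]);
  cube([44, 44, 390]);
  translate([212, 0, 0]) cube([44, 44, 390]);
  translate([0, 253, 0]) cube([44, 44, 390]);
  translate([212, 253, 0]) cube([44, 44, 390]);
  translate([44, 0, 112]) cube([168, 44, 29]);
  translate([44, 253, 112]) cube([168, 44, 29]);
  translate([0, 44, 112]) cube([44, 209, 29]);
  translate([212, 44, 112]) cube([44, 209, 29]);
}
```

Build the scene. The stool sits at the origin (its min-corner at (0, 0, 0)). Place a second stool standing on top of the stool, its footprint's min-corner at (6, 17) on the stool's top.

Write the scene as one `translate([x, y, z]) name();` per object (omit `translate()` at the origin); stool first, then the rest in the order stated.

stool();
translate([6, 17, 415]) stool_2();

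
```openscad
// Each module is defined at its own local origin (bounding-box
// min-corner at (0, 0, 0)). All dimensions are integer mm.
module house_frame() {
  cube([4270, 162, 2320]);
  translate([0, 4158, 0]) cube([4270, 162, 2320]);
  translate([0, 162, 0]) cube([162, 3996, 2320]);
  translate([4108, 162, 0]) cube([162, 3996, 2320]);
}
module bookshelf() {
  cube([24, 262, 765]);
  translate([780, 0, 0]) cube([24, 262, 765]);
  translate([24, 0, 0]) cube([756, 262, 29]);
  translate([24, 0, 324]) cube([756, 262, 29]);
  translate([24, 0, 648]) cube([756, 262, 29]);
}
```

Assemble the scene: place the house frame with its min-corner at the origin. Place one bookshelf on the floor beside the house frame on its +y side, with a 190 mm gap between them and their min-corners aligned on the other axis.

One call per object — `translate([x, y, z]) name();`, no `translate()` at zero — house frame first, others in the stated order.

house_frame();
translate([0, 4510, 0]) bookshelf();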